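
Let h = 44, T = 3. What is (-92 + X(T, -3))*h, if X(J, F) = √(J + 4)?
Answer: -4048 + 44*√7 ≈ -3931.6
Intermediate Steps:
X(J, F) = √(4 + J)
(-92 + X(T, -3))*h = (-92 + √(4 + 3))*44 = (-92 + √7)*44 = -4048 + 44*√7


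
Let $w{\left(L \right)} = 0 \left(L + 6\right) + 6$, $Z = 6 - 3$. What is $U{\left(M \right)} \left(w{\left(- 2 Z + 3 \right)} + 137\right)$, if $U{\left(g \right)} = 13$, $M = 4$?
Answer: $1859$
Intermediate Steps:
$Z = 3$ ($Z = 6 - 3 = 3$)
$w{\left(L \right)} = 6$ ($w{\left(L \right)} = 0 \left(6 + L\right) + 6 = 0 + 6 = 6$)
$U{\left(M \right)} \left(w{\left(- 2 Z + 3 \right)} + 137\right) = 13 \left(6 + 137\right) = 13 \cdot 143 = 1859$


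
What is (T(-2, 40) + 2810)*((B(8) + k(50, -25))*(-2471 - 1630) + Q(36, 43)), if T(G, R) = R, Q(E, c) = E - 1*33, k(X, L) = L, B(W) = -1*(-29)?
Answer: -46742850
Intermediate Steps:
B(W) = 29
Q(E, c) = -33 + E (Q(E, c) = E - 33 = -33 + E)
(T(-2, 40) + 2810)*((B(8) + k(50, -25))*(-2471 - 1630) + Q(36, 43)) = (40 + 2810)*((29 - 25)*(-2471 - 1630) + (-33 + 36)) = 2850*(4*(-4101) + 3) = 2850*(-16404 + 3) = 2850*(-16401) = -46742850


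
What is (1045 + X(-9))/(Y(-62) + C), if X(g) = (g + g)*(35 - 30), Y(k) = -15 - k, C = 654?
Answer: 955/701 ≈ 1.3623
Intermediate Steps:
X(g) = 10*g (X(g) = (2*g)*5 = 10*g)
(1045 + X(-9))/(Y(-62) + C) = (1045 + 10*(-9))/((-15 - 1*(-62)) + 654) = (1045 - 90)/((-15 + 62) + 654) = 955/(47 + 654) = 955/701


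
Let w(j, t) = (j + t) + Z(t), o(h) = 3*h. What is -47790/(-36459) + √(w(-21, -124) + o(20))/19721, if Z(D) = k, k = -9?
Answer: 5310/4051 + I*√94/19721 ≈ 1.3108 + 0.00049163*I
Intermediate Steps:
Z(D) = -9
w(j, t) = -9 + j + t (w(j, t) = (j + t) - 9 = -9 + j + t)
-47790/(-36459) + √(w(-21, -124) + o(20))/19721 = -47790/(-36459) + √((-9 - 21 - 124) + 3*20)/19721 = -47790*(-1/36459) + √(-154 + 60)*(1/19721) = 5310/4051 + √(-94)*(1/19721) = 5310/4051 + (I*√94)*(1/19721) = 5310/4051 + I*√94/19721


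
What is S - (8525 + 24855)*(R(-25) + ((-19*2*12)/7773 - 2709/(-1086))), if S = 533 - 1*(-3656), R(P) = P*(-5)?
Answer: -1992947769791/468971 ≈ -4.2496e+6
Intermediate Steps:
R(P) = -5*P
S = 4189 (S = 533 + 3656 = 4189)
S - (8525 + 24855)*(R(-25) + ((-19*2*12)/7773 - 2709/(-1086))) = 4189 - (8525 + 24855)*(-5*(-25) + ((-19*2*12)/7773 - 2709/(-1086))) = 4189 - 33380*(125 + (-38*12*(1/7773) - 2709*(-1/1086))) = 4189 - 33380*(125 + (-456*1/7773 + 903/362)) = 4189 - 33380*(125 + (-152/2591 + 903/362)) = 4189 - 33380*(125 + 2284649/937942) = 4189 - 33380*119527399/937942 = 4189 - 1*1994912289310/468971 = 4189 - 1994912289310/468971 = -1992947769791/468971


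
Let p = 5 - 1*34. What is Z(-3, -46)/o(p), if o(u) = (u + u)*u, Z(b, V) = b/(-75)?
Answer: 1/42050 ≈ 2.3781e-5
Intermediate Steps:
Z(b, V) = -b/75 (Z(b, V) = b*(-1/75) = -b/75)
p = -29 (p = 5 - 34 = -29)
o(u) = 2*u² (o(u) = (2*u)*u = 2*u²)
Z(-3, -46)/o(p) = (-1/75*(-3))/((2*(-29)²)) = 1/(25*((2*841))) = (1/25)/1682 = (1/25)*(1/1682) = 1/42050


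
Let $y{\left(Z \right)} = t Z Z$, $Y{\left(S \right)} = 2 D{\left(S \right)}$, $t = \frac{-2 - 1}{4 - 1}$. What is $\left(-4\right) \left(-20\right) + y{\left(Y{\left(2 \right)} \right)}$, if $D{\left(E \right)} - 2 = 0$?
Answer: $64$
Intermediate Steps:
$D{\left(E \right)} = 2$ ($D{\left(E \right)} = 2 + 0 = 2$)
$t = -1$ ($t = - \frac{3}{3} = \left(-3\right) \frac{1}{3} = -1$)
$Y{\left(S \right)} = 4$ ($Y{\left(S \right)} = 2 \cdot 2 = 4$)
$y{\left(Z \right)} = - Z^{2}$ ($y{\left(Z \right)} = - Z Z = - Z^{2}$)
$\left(-4\right) \left(-20\right) + y{\left(Y{\left(2 \right)} \right)} = \left(-4\right) \left(-20\right) - 4^{2} = 80 - 16 = 64$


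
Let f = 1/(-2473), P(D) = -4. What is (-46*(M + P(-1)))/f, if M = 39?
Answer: 3981530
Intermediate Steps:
f = -1/2473 ≈ -0.00040437
(-46*(M + P(-1)))/f = (-46*(39 - 4))/(-1/2473) = -46*35*(-2473) = -1610*(-2473) = 3981530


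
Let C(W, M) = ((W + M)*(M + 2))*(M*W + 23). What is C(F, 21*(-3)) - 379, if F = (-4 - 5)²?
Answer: 5577461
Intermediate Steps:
F = 81 (F = (-9)² = 81)
C(W, M) = (2 + M)*(23 + M*W)*(M + W) (C(W, M) = ((M + W)*(2 + M))*(23 + M*W) = ((2 + M)*(M + W))*(23 + M*W) = (2 + M)*(23 + M*W)*(M + W))
C(F, 21*(-3)) - 379 = (23*(21*(-3))² + 46*(21*(-3)) + 46*81 + 81*(21*(-3))³ + (21*(-3))²*81² + 2*(21*(-3))*81² + 2*81*(21*(-3))² + 23*(21*(-3))*81) - 379 = (23*(-63)² + 46*(-63) + 3726 + 81*(-63)³ + (-63)²*6561 + 2*(-63)*6561 + 2*81*(-63)² + 23*(-63)*81) - 379 = (23*3969 - 2898 + 3726 + 81*(-250047) + 3969*6561 - 826686 + 2*81*3969 - 117369) - 379 = (91287 - 2898 + 3726 - 20253807 + 26040609 - 826686 + 642978 - 117369) - 379 = 5577840 - 379 = 5577461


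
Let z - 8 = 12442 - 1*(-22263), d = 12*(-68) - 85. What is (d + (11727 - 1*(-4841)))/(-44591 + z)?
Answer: -15667/9878 ≈ -1.5861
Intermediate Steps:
d = -901 (d = -816 - 85 = -901)
z = 34713 (z = 8 + (12442 - 1*(-22263)) = 8 + (12442 + 22263) = 8 + 34705 = 34713)
(d + (11727 - 1*(-4841)))/(-44591 + z) = (-901 + (11727 - 1*(-4841)))/(-44591 + 34713) = (-901 + (11727 + 4841))/(-9878) = (-901 + 16568)*(-1/9878) = 15667*(-1/9878) = -15667/9878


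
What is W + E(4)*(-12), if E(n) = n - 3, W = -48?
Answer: -60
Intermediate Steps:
E(n) = -3 + n
W + E(4)*(-12) = -48 + (-3 + 4)*(-12) = -48 + 1*(-12) = -48 - 12 = -60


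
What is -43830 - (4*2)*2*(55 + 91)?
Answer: -46166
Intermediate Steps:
-43830 - (4*2)*2*(55 + 91) = -43830 - 8*2*146 = -43830 - 16*146 = -43830 - 1*2336 = -43830 - 2336 = -46166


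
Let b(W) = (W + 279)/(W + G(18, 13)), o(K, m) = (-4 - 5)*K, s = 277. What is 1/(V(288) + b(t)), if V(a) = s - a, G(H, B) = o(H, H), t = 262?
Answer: -100/559 ≈ -0.17889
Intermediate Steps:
o(K, m) = -9*K
G(H, B) = -9*H
b(W) = (279 + W)/(-162 + W) (b(W) = (W + 279)/(W - 9*18) = (279 + W)/(W - 162) = (279 + W)/(-162 + W))
V(a) = 277 - a
1/(V(288) + b(t)) = 1/((277 - 1*288) + (279 + 262)/(-162 + 262)) = 1/((277 - 288) + 541/100) = 1/(-11 + (1/100)*541) = 1/(-11 + 541/100) = 1/(-559/100) = -100/559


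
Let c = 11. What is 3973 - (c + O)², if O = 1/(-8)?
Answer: 246703/64 ≈ 3854.7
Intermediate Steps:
O = -⅛ ≈ -0.12500
3973 - (c + O)² = 3973 - (11 - ⅛)² = 3973 - (87/8)² = 3973 - 1*7569/64 = 3973 - 7569/64 = 246703/64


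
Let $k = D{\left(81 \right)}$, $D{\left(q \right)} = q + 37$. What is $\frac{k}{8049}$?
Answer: $\frac{118}{8049} \approx 0.01466$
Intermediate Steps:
$D{\left(q \right)} = 37 + q$
$k = 118$ ($k = 37 + 81 = 118$)
$\frac{k}{8049} = \frac{118}{8049}$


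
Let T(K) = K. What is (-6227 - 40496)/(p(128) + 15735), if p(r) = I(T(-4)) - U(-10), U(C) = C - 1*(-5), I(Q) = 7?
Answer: -46723/15747 ≈ -2.9671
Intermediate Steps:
U(C) = 5 + C (U(C) = C + 5 = 5 + C)
p(r) = 12 (p(r) = 7 - (5 - 10) = 7 - 1*(-5) = 7 + 5 = 12)
(-6227 - 40496)/(p(128) + 15735) = (-6227 - 40496)/(12 + 15735) = -46723/15747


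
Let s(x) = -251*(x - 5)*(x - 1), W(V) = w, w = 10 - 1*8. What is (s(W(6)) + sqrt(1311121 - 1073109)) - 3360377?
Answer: -3359624 + 2*sqrt(59503) ≈ -3.3591e+6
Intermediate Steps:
w = 2 (w = 10 - 8 = 2)
W(V) = 2
s(x) = -251*(-1 + x)*(-5 + x) (s(x) = -251*(-5 + x)*(-1 + x) = -251*(-1 + x)*(-5 + x))
(s(W(6)) + sqrt(1311121 - 1073109)) - 3360377 = ((-1255 - 251*2**2 + 1506*2) + sqrt(1311121 - 1073109)) - 3360377 = ((-1255 - 251*4 + 3012) + sqrt(238012)) - 3360377 = ((-1255 - 1004 + 3012) + 2*sqrt(59503)) - 3360377 = (753 + 2*sqrt(59503)) - 3360377 = -3359624 + 2*sqrt(59503)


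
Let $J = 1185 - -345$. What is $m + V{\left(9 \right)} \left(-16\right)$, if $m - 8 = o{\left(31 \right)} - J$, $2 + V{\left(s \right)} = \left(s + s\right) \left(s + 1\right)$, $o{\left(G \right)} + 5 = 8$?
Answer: $-4367$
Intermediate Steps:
$o{\left(G \right)} = 3$ ($o{\left(G \right)} = -5 + 8 = 3$)
$J = 1530$ ($J = 1185 + 345 = 1530$)
$V{\left(s \right)} = -2 + 2 s \left(1 + s\right)$ ($V{\left(s \right)} = -2 + \left(s + s\right) \left(s + 1\right) = -2 + 2 s \left(1 + s\right)$)
$m = -1519$ ($m = 8 + \left(3 - 1530\right) = 8 - 1527 = -1519$)
$m + V{\left(9 \right)} \left(-16\right) = -1519 + \left(-2 + 2 \cdot 9 + 2 \cdot 9^{2}\right) \left(-16\right) = -1519 + \left(-2 + 18 + 2 \cdot 81\right) \left(-16\right) = -1519 + \left(-2 + 18 + 162\right) \left(-16\right) = -1519 + 178 \left(-16\right) = -1519 - 2848 = -4367$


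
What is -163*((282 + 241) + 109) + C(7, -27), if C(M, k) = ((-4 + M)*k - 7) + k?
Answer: -103131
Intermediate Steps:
C(M, k) = -7 + k + k*(-4 + M) (C(M, k) = (k*(-4 + M) - 7) + k = (-7 + k*(-4 + M)) + k = -7 + k + k*(-4 + M))
-163*((282 + 241) + 109) + C(7, -27) = -163*((282 + 241) + 109) + (-7 - 3*(-27) + 7*(-27)) = -163*(523 + 109) + (-7 + 81 - 189) = -163*632 - 115 = -103016 - 115 = -103131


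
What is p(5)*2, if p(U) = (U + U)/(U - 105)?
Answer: -⅕ ≈ -0.20000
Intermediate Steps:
p(U) = 2*U/(-105 + U) (p(U) = (2*U)/(-105 + U) = 2*U/(-105 + U))
p(5)*2 = (2*5/(-105 + 5))*2 = (2*5/(-100))*2 = (2*5*(-1/100))*2 = -⅒*2 = -⅕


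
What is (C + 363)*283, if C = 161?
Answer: 148292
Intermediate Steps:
(C + 363)*283 = (161 + 363)*283 = 524*283 = 148292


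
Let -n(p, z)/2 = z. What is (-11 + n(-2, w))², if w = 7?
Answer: 625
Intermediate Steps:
n(p, z) = -2*z
(-11 + n(-2, w))² = (-11 - 2*7)² = (-11 - 14)² = (-25)² = 625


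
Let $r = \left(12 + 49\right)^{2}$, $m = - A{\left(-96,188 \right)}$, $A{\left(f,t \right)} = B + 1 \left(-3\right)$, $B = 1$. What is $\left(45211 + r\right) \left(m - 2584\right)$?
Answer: $-126342424$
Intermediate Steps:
$A{\left(f,t \right)} = -2$ ($A{\left(f,t \right)} = 1 + 1 \left(-3\right) = 1 - 3 = -2$)
$m = 2$ ($m = \left(-1\right) \left(-2\right) = 2$)
$r = 3721$ ($r = 61^{2} = 3721$)
$\left(45211 + r\right) \left(m - 2584\right) = \left(45211 + 3721\right) \left(2 - 2584\right) = 48932 \left(-2582\right) = -126342424$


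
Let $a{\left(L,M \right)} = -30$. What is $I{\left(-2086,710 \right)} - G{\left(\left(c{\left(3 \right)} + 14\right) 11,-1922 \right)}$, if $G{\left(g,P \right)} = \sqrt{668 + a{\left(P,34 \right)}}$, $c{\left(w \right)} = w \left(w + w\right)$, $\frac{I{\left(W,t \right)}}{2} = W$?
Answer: $-4172 - \sqrt{638} \approx -4197.3$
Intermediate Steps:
$I{\left(W,t \right)} = 2 W$
$c{\left(w \right)} = 2 w^{2}$ ($c{\left(w \right)} = w 2 w = 2 w^{2}$)
$G{\left(g,P \right)} = \sqrt{638}$ ($G{\left(g,P \right)} = \sqrt{668 - 30} = \sqrt{638}$)
$I{\left(-2086,710 \right)} - G{\left(\left(c{\left(3 \right)} + 14\right) 11,-1922 \right)} = 2 \left(-2086\right) - \sqrt{638} = -4172 - \sqrt{638}$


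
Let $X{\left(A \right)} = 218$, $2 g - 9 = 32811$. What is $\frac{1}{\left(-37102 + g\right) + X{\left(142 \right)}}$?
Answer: $- \frac{1}{20474} \approx -4.8842 \cdot 10^{-5}$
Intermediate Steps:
$g = 16410$ ($g = \frac{9}{2} + \frac{1}{2} \cdot 32811 = \frac{9}{2} + \frac{32811}{2} = 16410$)
$\frac{1}{\left(-37102 + g\right) + X{\left(142 \right)}} = \frac{1}{\left(-37102 + 16410\right) + 218} = \frac{1}{-20692 + 218} = \frac{1}{-20474} = - \frac{1}{20474}$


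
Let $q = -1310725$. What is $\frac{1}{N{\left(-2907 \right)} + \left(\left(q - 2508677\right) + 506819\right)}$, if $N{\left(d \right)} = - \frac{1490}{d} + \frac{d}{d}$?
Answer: $- \frac{2907}{9629674384} \approx -3.0188 \cdot 10^{-7}$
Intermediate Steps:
$N{\left(d \right)} = 1 - \frac{1490}{d}$ ($N{\left(d \right)} = - \frac{1490}{d} + 1 = 1 - \frac{1490}{d}$)
$\frac{1}{N{\left(-2907 \right)} + \left(\left(q - 2508677\right) + 506819\right)} = \frac{1}{\frac{-1490 - 2907}{-2907} + \left(\left(-1310725 - 2508677\right) + 506819\right)} = \frac{1}{\left(- \frac{1}{2907}\right) \left(-4397\right) + \left(-3819402 + 506819\right)} = \frac{1}{\frac{4397}{2907} - 3312583} = \frac{1}{- \frac{9629674384}{2907}} = - \frac{2907}{9629674384}$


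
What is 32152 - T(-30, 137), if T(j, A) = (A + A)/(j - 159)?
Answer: 6077002/189 ≈ 32153.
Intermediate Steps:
T(j, A) = 2*A/(-159 + j) (T(j, A) = (2*A)/(-159 + j) = 2*A/(-159 + j))
32152 - T(-30, 137) = 32152 - 2*137/(-159 - 30) = 32152 - 2*137/(-189) = 32152 - 2*137*(-1)/189 = 32152 - 1*(-274/189) = 32152 + 274/189 = 6077002/189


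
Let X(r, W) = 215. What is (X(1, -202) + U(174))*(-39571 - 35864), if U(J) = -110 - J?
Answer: 5205015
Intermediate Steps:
(X(1, -202) + U(174))*(-39571 - 35864) = (215 + (-110 - 1*174))*(-39571 - 35864) = (215 + (-110 - 174))*(-75435) = (215 - 284)*(-75435) = -69*(-75435) = 5205015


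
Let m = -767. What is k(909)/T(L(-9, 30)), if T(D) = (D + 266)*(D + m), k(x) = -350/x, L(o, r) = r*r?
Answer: -25/10068993 ≈ -2.4829e-6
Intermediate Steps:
L(o, r) = r²
T(D) = (-767 + D)*(266 + D) (T(D) = (D + 266)*(D - 767) = (266 + D)*(-767 + D) = (-767 + D)*(266 + D))
k(909)/T(L(-9, 30)) = (-350/909)/(-204022 + (30²)² - 501*30²) = (-350*1/909)/(-204022 + 900² - 501*900) = -350/(909*(-204022 + 810000 - 450900)) = -350/909/155078 = -350/909*1/155078 = -25/10068993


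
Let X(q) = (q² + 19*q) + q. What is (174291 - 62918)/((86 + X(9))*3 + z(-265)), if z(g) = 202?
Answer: 111373/1243 ≈ 89.600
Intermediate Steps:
X(q) = q² + 20*q
(174291 - 62918)/((86 + X(9))*3 + z(-265)) = (174291 - 62918)/((86 + 9*(20 + 9))*3 + 202) = 111373/((86 + 9*29)*3 + 202) = 111373/((86 + 261)*3 + 202) = 111373/(347*3 + 202) = 111373/(1041 + 202) = 111373/1243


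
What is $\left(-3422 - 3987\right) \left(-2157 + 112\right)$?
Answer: $15151405$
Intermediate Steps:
$\left(-3422 - 3987\right) \left(-2157 + 112\right) = \left(-7409\right) \left(-2045\right) = 15151405$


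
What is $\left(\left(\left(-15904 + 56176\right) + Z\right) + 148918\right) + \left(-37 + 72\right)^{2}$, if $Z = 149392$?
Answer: $339807$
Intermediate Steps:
$\left(\left(\left(-15904 + 56176\right) + Z\right) + 148918\right) + \left(-37 + 72\right)^{2} = \left(\left(\left(-15904 + 56176\right) + 149392\right) + 148918\right) + \left(-37 + 72\right)^{2} = \left(\left(40272 + 149392\right) + 148918\right) + 35^{2} = \left(189664 + 148918\right) + 1225 = 338582 + 1225 = 339807$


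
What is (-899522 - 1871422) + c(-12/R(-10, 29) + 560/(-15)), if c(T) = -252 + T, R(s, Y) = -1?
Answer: -8313664/3 ≈ -2.7712e+6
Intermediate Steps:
(-899522 - 1871422) + c(-12/R(-10, 29) + 560/(-15)) = (-899522 - 1871422) + (-252 + (-12/(-1) + 560/(-15))) = -2770944 + (-252 + (-12*(-1) + 560*(-1/15))) = -2770944 + (-252 + (12 - 112/3)) = -2770944 + (-252 - 76/3) = -2770944 - 832/3 = -8313664/3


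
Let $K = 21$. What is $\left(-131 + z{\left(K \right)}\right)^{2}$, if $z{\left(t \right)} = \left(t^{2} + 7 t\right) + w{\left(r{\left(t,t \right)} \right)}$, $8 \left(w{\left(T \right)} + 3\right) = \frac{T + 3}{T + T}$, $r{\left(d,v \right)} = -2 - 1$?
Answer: $206116$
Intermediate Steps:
$r{\left(d,v \right)} = -3$ ($r{\left(d,v \right)} = -2 - 1 = -3$)
$w{\left(T \right)} = -3 + \frac{3 + T}{16 T}$ ($w{\left(T \right)} = -3 + \frac{\left(T + 3\right) \frac{1}{T + T}}{8} = -3 + \frac{\left(3 + T\right) \frac{1}{2 T}}{8} = -3 + \frac{\frac{1}{2} \frac{1}{T} \left(3 + T\right)}{8} = -3 + \frac{3 + T}{16 T}$)
$z{\left(t \right)} = -3 + t^{2} + 7 t$ ($z{\left(t \right)} = \left(t^{2} + 7 t\right) + \frac{3 - -141}{16 \left(-3\right)} = \left(t^{2} + 7 t\right) + \frac{1}{16} \left(- \frac{1}{3}\right) \left(3 + 141\right) = \left(t^{2} + 7 t\right) + \frac{1}{16} \left(- \frac{1}{3}\right) 144 = \left(t^{2} + 7 t\right) - 3 = -3 + t^{2} + 7 t$)
$\left(-131 + z{\left(K \right)}\right)^{2} = \left(-131 + \left(-3 + 21^{2} + 7 \cdot 21\right)\right)^{2} = \left(-131 + \left(-3 + 441 + 147\right)\right)^{2} = \left(-131 + 585\right)^{2} = 454^{2} = 206116$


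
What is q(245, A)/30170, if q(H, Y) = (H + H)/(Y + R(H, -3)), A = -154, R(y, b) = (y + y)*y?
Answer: 1/7382168 ≈ 1.3546e-7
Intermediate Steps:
R(y, b) = 2*y**2 (R(y, b) = (2*y)*y = 2*y**2)
q(H, Y) = 2*H/(Y + 2*H**2) (q(H, Y) = (H + H)/(Y + 2*H**2) = (2*H)/(Y + 2*H**2) = 2*H/(Y + 2*H**2))
q(245, A)/30170 = (2*245/(-154 + 2*245**2))/30170 = (2*245/(-154 + 2*60025))*(1/30170) = (2*245/(-154 + 120050))*(1/30170) = (2*245/119896)*(1/30170) = (2*245*(1/119896))*(1/30170) = (35/8564)*(1/30170) = 1/7382168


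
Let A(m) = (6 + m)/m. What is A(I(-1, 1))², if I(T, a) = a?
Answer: 49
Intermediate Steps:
A(m) = (6 + m)/m
A(I(-1, 1))² = ((6 + 1)/1)² = (1*7)² = 7² = 49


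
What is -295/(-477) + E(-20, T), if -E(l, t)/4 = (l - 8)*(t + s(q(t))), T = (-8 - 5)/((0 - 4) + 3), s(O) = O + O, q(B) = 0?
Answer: 694807/477 ≈ 1456.6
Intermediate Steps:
s(O) = 2*O
T = 13 (T = -13/(-4 + 3) = -13/(-1) = -13*(-1) = 13)
E(l, t) = -4*t*(-8 + l) (E(l, t) = -4*(l - 8)*(t + 2*0) = -4*(-8 + l)*(t + 0) = -4*(-8 + l)*t = -4*t*(-8 + l))
-295/(-477) + E(-20, T) = -295/(-477) + 4*13*(8 - 1*(-20)) = -295*(-1/477) + 4*13*(8 + 20) = 295/477 + 4*13*28 = 295/477 + 1456 = 694807/477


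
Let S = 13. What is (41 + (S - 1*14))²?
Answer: 1600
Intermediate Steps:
(41 + (S - 1*14))² = (41 + (13 - 1*14))² = (41 + (13 - 14))² = (41 - 1)² = 40² = 1600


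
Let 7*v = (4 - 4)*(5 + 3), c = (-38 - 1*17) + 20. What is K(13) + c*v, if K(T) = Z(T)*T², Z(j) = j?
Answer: 2197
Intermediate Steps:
c = -35 (c = (-38 - 17) + 20 = -55 + 20 = -35)
v = 0 (v = ((4 - 4)*(5 + 3))/7 = (0*8)/7 = (⅐)*0 = 0)
K(T) = T³ (K(T) = T*T² = T³)
K(13) + c*v = 13³ - 35*0 = 2197 + 0 = 2197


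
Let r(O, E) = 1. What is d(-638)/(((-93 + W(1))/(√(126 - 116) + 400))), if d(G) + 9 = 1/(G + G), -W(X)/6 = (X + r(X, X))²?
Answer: 1148500/37323 + 11485*√10/149292 ≈ 31.015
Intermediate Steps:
W(X) = -6*(1 + X)² (W(X) = -6*(X + 1)² = -6*(1 + X)²)
d(G) = -9 + 1/(2*G) (d(G) = -9 + 1/(G + G) = -9 + 1/(2*G))
d(-638)/(((-93 + W(1))/(√(126 - 116) + 400))) = (-9 + (½)/(-638))/(((-93 - 6*(1 + 1)²)/(√(126 - 116) + 400))) = (-9 + (½)*(-1/638))/(((-93 - 6*2²)/(√10 + 400))) = (-9 - 1/1276)/(((-93 - 6*4)/(400 + √10))) = -11485*(400 + √10)/(-93 - 24)/1276 = -(-1148500/37323 - 11485*√10/149292) = -11485*(-400/117 - √10/117)/1276 = 1148500/37323 + 11485*√10/149292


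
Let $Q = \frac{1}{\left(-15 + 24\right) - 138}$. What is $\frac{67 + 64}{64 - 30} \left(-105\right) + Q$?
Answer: $- \frac{1774429}{4386} \approx -404.57$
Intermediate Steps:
$Q = - \frac{1}{129}$ ($Q = \frac{1}{9 - 138} = \frac{1}{-129} = - \frac{1}{129} \approx -0.0077519$)
$\frac{67 + 64}{64 - 30} \left(-105\right) + Q = \frac{67 + 64}{64 - 30} \left(-105\right) - \frac{1}{129} = \frac{131}{34} \left(-105\right) - \frac{1}{129} = - \frac{13755}{34} - \frac{1}{129} = - \frac{1774429}{4386}$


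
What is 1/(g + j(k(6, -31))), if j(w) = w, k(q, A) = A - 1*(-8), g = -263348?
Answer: -1/263371 ≈ -3.7969e-6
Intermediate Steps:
k(q, A) = 8 + A (k(q, A) = A + 8 = 8 + A)
1/(g + j(k(6, -31))) = 1/(-263348 + (8 - 31)) = 1/(-263348 - 23) = 1/(-263371) = -1/263371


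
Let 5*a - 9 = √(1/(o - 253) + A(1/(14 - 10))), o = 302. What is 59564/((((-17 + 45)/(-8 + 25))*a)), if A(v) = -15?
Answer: 79741305/4703 - 1265735*I*√734/4703 ≈ 16955.0 - 7291.5*I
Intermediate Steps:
a = 9/5 + I*√734/35 (a = 9/5 + √(1/(302 - 253) - 15)/5 = 9/5 + √(1/49 - 15)/5 = 9/5 + √(-734/49)/5 = 9/5 + (I*√734/7)/5 = 9/5 + I*√734/35 ≈ 1.8 + 0.77407*I)
59564/((((-17 + 45)/(-8 + 25))*a)) = 59564/((((-17 + 45)/(-8 + 25))*(9/5 + I*√734/35))) = 59564/(((28/17)*(9/5 + I*√734/35))) = 59564/(((28*(1/17))*(9/5 + I*√734/35))) = 59564/((28*(9/5 + I*√734/35)/17)) = 59564/(252/85 + 4*I*√734/85)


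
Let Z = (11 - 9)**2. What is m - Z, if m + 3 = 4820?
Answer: 4813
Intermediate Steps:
Z = 4 (Z = 2**2 = 4)
m = 4817 (m = -3 + 4820 = 4817)
m - Z = 4817 - 1*4 = 4817 - 4 = 4813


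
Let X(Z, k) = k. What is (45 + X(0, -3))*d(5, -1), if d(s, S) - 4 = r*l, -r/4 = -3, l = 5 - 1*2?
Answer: 1680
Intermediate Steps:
l = 3 (l = 5 - 2 = 3)
r = 12 (r = -4*(-3) = 12)
d(s, S) = 40 (d(s, S) = 4 + 12*3 = 4 + 36 = 40)
(45 + X(0, -3))*d(5, -1) = (45 - 3)*40 = 42*40 = 1680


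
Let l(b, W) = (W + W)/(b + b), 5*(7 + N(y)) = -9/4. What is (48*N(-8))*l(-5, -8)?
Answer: -14304/25 ≈ -572.16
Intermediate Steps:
N(y) = -149/20 (N(y) = -7 + (-9/4)/5 = -7 + (-9*¼)/5 = -7 + (⅕)*(-9/4) = -7 - 9/20 = -149/20)
l(b, W) = W/b (l(b, W) = (2*W)/((2*b)) = (2*W)*(1/(2*b)) = W/b)
(48*N(-8))*l(-5, -8) = (48*(-149/20))*(-8/(-5)) = -(-14304)*(-1)/(5*5) = -1788/5*8/5 = -14304/25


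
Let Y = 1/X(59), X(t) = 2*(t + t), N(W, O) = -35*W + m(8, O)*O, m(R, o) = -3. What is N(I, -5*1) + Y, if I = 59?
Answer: -483799/236 ≈ -2050.0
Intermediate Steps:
N(W, O) = -35*W - 3*O
X(t) = 4*t (X(t) = 2*(2*t) = 4*t)
Y = 1/236 (Y = 1/(4*59) = 1/236 ≈ 0.0042373)
N(I, -5*1) + Y = (-35*59 - (-15)) + 1/236 = (-2065 - 3*(-5)) + 1/236 = (-2065 + 15) + 1/236 = -2050 + 1/236 = -483799/236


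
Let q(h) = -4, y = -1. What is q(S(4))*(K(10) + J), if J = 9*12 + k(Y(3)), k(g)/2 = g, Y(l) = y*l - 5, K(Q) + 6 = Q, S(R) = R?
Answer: -384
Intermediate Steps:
K(Q) = -6 + Q
Y(l) = -5 - l (Y(l) = -l - 5 = -5 - l)
k(g) = 2*g
J = 92 (J = 9*12 + 2*(-5 - 1*3) = 108 + 2*(-5 - 3) = 108 + 2*(-8) = 108 - 16 = 92)
q(S(4))*(K(10) + J) = -4*((-6 + 10) + 92) = -4*(4 + 92) = -4*96 = -384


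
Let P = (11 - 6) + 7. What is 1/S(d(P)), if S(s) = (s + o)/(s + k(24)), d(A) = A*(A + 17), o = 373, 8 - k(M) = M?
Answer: 332/721 ≈ 0.46047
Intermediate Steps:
k(M) = 8 - M
P = 12 (P = 5 + 7 = 12)
d(A) = A*(17 + A)
S(s) = (373 + s)/(-16 + s) (S(s) = (s + 373)/(s + (8 - 1*24)) = (373 + s)/(s + (8 - 24)) = (373 + s)/(s - 16) = (373 + s)/(-16 + s))
1/S(d(P)) = 1/((373 + 12*(17 + 12))/(-16 + 12*(17 + 12))) = 1/((373 + 12*29)/(-16 + 12*29)) = 1/((373 + 348)/(-16 + 348)) = 1/(721/332) = 332/721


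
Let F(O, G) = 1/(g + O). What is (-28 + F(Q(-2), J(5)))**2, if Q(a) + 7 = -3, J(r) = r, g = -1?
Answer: 95481/121 ≈ 789.10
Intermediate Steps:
Q(a) = -10 (Q(a) = -7 - 3 = -10)
F(O, G) = 1/(-1 + O)
(-28 + F(Q(-2), J(5)))**2 = (-28 + 1/(-1 - 10))**2 = (-28 + 1/(-11))**2 = (-28 - 1/11)**2 = (-309/11)**2 = 95481/121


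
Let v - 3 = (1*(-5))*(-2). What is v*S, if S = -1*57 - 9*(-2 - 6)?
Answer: 195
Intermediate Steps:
v = 13 (v = 3 + (1*(-5))*(-2) = 3 - 5*(-2) = 3 + 10 = 13)
S = 15 (S = -57 - 9*(-8) = -57 + 72 = 15)
v*S = 13*15 = 195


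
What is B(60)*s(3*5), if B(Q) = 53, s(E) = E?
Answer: 795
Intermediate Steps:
B(60)*s(3*5) = 53*(3*5) = 53*15 = 795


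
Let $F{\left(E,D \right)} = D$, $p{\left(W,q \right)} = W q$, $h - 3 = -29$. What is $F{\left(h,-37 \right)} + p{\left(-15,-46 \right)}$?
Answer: $653$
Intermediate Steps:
$h = -26$ ($h = 3 - 29 = -26$)
$F{\left(h,-37 \right)} + p{\left(-15,-46 \right)} = -37 - -690 = -37 + 690 = 653$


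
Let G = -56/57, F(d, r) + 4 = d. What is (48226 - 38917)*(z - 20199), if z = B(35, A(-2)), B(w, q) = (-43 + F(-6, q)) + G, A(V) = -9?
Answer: -3582165260/19 ≈ -1.8854e+8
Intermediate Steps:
F(d, r) = -4 + d
G = -56/57 (G = -56*1/57 = -56/57 ≈ -0.98246)
B(w, q) = -3077/57 (B(w, q) = (-43 + (-4 - 6)) - 56/57 = (-43 - 10) - 56/57 = -53 - 56/57 = -3077/57)
z = -3077/57 ≈ -53.982
(48226 - 38917)*(z - 20199) = (48226 - 38917)*(-3077/57 - 20199) = 9309*(-1154420/57) = -3582165260/19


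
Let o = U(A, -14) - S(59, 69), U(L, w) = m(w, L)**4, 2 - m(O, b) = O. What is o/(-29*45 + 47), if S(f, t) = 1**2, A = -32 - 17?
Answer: -3855/74 ≈ -52.095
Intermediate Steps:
m(O, b) = 2 - O
A = -49
U(L, w) = (2 - w)**4
S(f, t) = 1
o = 65535 (o = (-2 - 14)**4 - 1*1 = (-16)**4 - 1 = 65536 - 1 = 65535)
o/(-29*45 + 47) = 65535/(-29*45 + 47) = 65535/(-1305 + 47) = 65535/(-1258) = 65535*(-1/1258) = -3855/74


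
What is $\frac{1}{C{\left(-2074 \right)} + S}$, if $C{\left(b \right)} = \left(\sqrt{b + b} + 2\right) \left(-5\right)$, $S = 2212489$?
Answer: $\frac{2212479}{4895063429141} + \frac{10 i \sqrt{1037}}{4895063429141} \approx 4.5198 \cdot 10^{-7} + 6.5786 \cdot 10^{-11} i$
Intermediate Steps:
$C{\left(b \right)} = -10 - 5 \sqrt{2} \sqrt{b}$ ($C{\left(b \right)} = \left(\sqrt{2 b} + 2\right) \left(-5\right) = \left(\sqrt{2} \sqrt{b} + 2\right) \left(-5\right) = \left(2 + \sqrt{2} \sqrt{b}\right) \left(-5\right) = -10 - 5 \sqrt{2} \sqrt{b}$)
$\frac{1}{C{\left(-2074 \right)} + S} = \frac{1}{\left(-10 - 5 \sqrt{2} \sqrt{-2074}\right) + 2212489} = \frac{1}{\left(-10 - 5 \sqrt{2} i \sqrt{2074}\right) + 2212489} = \frac{1}{\left(-10 - 10 i \sqrt{1037}\right) + 2212489} = \frac{1}{2212479 - 10 i \sqrt{1037}}$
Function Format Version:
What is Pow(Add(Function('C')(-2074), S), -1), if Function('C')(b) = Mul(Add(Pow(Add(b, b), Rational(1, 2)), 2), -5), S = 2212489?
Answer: Add(Rational(2212479, 4895063429141), Mul(Rational(10, 4895063429141), I, Pow(1037, Rational(1, 2)))) ≈ Add(4.5198e-7, Mul(6.5786e-11, I))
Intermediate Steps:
Function('C')(b) = Add(-10, Mul(-5, Pow(2, Rational(1, 2)), Pow(b, Rational(1, 2)))) (Function('C')(b) = Mul(Add(Pow(Mul(2, b), Rational(1, 2)), 2), -5) = Mul(Add(Mul(Pow(2, Rational(1, 2)), Pow(b, Rational(1, 2))), 2), -5) = Mul(Add(2, Mul(Pow(2, Rational(1, 2)), Pow(b, Rational(1, 2)))), -5) = Add(-10, Mul(-5, Pow(2, Rational(1, 2)), Pow(b, Rational(1, 2)))))
Pow(Add(Function('C')(-2074), S), -1) = Pow(Add(Add(-10, Mul(-5, Pow(2, Rational(1, 2)), Pow(-2074, Rational(1, 2)))), 2212489), -1) = Pow(Add(Add(-10, Mul(-5, Pow(2, Rational(1, 2)), Mul(I, Pow(2074, Rational(1, 2))))), 2212489), -1) = Pow(Add(Add(-10, Mul(-10, I, Pow(1037, Rational(1, 2)))), 2212489), -1) = Pow(Add(2212479, Mul(-10, I, Pow(1037, Rational(1, 2)))), -1)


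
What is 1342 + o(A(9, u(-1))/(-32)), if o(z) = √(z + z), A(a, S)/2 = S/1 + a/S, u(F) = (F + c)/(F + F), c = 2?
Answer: 1342 + √37/4 ≈ 1343.5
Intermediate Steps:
u(F) = (2 + F)/(2*F) (u(F) = (F + 2)/(F + F) = (2 + F)/((2*F)) = (2 + F)*(1/(2*F)) = (2 + F)/(2*F))
A(a, S) = 2*S + 2*a/S (A(a, S) = 2*(S/1 + a/S) = 2*(S*1 + a/S) = 2*(S + a/S) = 2*S + 2*a/S)
o(z) = √2*√z (o(z) = √(2*z) = √2*√z)
1342 + o(A(9, u(-1))/(-32)) = 1342 + √2*√((2*((½)*(2 - 1)/(-1)) + 2*9/((½)*(2 - 1)/(-1)))/(-32)) = 1342 + √2*√((2*((½)*(-1)*1) + 2*9/((½)*(-1)*1))*(-1/32)) = 1342 + √2*√((2*(-½) + 2*9/(-½))*(-1/32)) = 1342 + √2*√((-1 + 2*9*(-2))*(-1/32)) = 1342 + √2*√((-1 - 36)*(-1/32)) = 1342 + √2*√(-37*(-1/32)) = 1342 + √2*√(37/32) = 1342 + √2*(√74/8) = 1342 + √37/4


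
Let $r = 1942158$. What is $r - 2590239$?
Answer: $-648081$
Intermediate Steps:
$r - 2590239 = 1942158 - 2590239 = -648081$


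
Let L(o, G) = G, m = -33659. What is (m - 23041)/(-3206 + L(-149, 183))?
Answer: 56700/3023 ≈ 18.756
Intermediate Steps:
(m - 23041)/(-3206 + L(-149, 183)) = (-33659 - 23041)/(-3206 + 183) = -56700/(-3023) = -56700*(-1/3023) = 56700/3023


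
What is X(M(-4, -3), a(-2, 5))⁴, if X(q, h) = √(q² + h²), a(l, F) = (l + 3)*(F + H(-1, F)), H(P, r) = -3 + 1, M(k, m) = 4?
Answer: 625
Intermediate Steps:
H(P, r) = -2
a(l, F) = (-2 + F)*(3 + l) (a(l, F) = (l + 3)*(F - 2) = (3 + l)*(-2 + F) = (-2 + F)*(3 + l))
X(q, h) = √(h² + q²)
X(M(-4, -3), a(-2, 5))⁴ = (√((-6 - 2*(-2) + 3*5 + 5*(-2))² + 4²))⁴ = (√((-6 + 4 + 15 - 10)² + 16))⁴ = (√(3² + 16))⁴ = (√(9 + 16))⁴ = (√25)⁴ = 5⁴ = 625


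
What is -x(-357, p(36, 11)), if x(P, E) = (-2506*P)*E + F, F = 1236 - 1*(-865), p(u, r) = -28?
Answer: 25047875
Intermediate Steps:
F = 2101 (F = 1236 + 865 = 2101)
x(P, E) = 2101 - 2506*E*P (x(P, E) = (-2506*P)*E + 2101 = -2506*E*P + 2101 = 2101 - 2506*E*P)
-x(-357, p(36, 11)) = -(2101 - 2506*(-28)*(-357)) = -(2101 - 25049976) = -1*(-25047875) = 25047875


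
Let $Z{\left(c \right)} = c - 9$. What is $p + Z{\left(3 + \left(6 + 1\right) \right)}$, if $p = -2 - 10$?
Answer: $-11$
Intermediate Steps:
$Z{\left(c \right)} = -9 + c$
$p = -12$ ($p = -2 - 10 = -12$)
$p + Z{\left(3 + \left(6 + 1\right) \right)} = -12 + \left(-9 + \left(3 + \left(6 + 1\right)\right)\right) = -12 + \left(-9 + \left(3 + 7\right)\right) = -12 + \left(-9 + 10\right) = -12 + 1 = -11$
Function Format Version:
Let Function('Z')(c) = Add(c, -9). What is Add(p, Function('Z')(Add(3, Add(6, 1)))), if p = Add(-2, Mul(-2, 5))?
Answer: -11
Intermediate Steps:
Function('Z')(c) = Add(-9, c)
p = -12 (p = Add(-2, -10) = -12)
Add(p, Function('Z')(Add(3, Add(6, 1)))) = Add(-12, Add(-9, Add(3, Add(6, 1)))) = Add(-12, Add(-9, Add(3, 7))) = Add(-12, Add(-9, 10)) = Add(-12, 1) = -11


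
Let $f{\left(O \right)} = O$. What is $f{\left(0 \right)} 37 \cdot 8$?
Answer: $0$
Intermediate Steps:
$f{\left(0 \right)} 37 \cdot 8 = 0 \cdot 37 \cdot 8 = 0 \cdot 8 = 0$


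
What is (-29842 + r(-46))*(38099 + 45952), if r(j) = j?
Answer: -2512116288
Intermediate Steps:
(-29842 + r(-46))*(38099 + 45952) = (-29842 - 46)*(38099 + 45952) = -29888*84051 = -2512116288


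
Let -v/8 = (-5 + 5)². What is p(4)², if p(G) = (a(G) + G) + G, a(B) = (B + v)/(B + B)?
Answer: 289/4 ≈ 72.250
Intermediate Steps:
v = 0 (v = -8*(-5 + 5)² = -8*0² = -8*0 = 0)
a(B) = ½ (a(B) = (B + 0)/(B + B) = B/((2*B)) = B*(1/(2*B)) = ½)
p(G) = ½ + 2*G (p(G) = (½ + G) + G = ½ + 2*G)
p(4)² = (½ + 2*4)² = (½ + 8)² = (17/2)² = 289/4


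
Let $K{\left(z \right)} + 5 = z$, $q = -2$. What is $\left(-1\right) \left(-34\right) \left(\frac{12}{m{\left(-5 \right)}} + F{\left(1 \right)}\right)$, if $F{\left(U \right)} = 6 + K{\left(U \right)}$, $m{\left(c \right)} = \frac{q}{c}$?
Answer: $1088$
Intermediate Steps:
$K{\left(z \right)} = -5 + z$
$m{\left(c \right)} = - \frac{2}{c}$
$F{\left(U \right)} = 1 + U$ ($F{\left(U \right)} = 6 + \left(-5 + U\right) = 1 + U$)
$\left(-1\right) \left(-34\right) \left(\frac{12}{m{\left(-5 \right)}} + F{\left(1 \right)}\right) = \left(-1\right) \left(-34\right) \left(\frac{12}{\left(-2\right) \frac{1}{-5}} + \left(1 + 1\right)\right) = 34 \left(\frac{12}{\left(-2\right) \left(- \frac{1}{5}\right)} + 2\right) = 34 \left(\frac{12}{\frac{2}{5}} + 2\right) = 34 \left(12 \cdot \frac{5}{2} + 2\right) = 34 \left(30 + 2\right) = 34 \cdot 32 = 1088$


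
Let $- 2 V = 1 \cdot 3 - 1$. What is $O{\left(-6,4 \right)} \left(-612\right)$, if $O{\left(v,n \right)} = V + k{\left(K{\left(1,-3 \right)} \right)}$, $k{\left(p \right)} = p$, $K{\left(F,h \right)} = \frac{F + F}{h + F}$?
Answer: $1224$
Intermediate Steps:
$K{\left(F,h \right)} = \frac{2 F}{F + h}$
$V = -1$ ($V = - \frac{1 \cdot 3 - 1}{2} = - \frac{3 - 1}{2} = \left(- \frac{1}{2}\right) 2 = -1$)
$O{\left(v,n \right)} = -2$ ($O{\left(v,n \right)} = -1 + 2 \cdot 1 \frac{1}{1 - 3} = -1 + 2 \cdot 1 \frac{1}{-2} = -1 + 2 \cdot 1 \left(- \frac{1}{2}\right) = -1 - 1 = -2$)
$O{\left(-6,4 \right)} \left(-612\right) = \left(-2\right) \left(-612\right) = 1224$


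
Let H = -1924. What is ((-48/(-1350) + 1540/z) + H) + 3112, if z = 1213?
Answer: 324591104/272925 ≈ 1189.3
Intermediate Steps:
((-48/(-1350) + 1540/z) + H) + 3112 = ((-48/(-1350) + 1540/1213) - 1924) + 3112 = ((-48*(-1/1350) + 1540*(1/1213)) - 1924) + 3112 = ((8/225 + 1540/1213) - 1924) + 3112 = (356204/272925 - 1924) + 3112 = -524751496/272925 + 3112 = 324591104/272925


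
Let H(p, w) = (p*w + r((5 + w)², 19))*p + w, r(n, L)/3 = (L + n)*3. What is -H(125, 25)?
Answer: -1424525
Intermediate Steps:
r(n, L) = 9*L + 9*n (r(n, L) = 3*((L + n)*3) = 3*(3*L + 3*n) = 9*L + 9*n)
H(p, w) = w + p*(171 + 9*(5 + w)² + p*w) (H(p, w) = (p*w + (9*19 + 9*(5 + w)²))*p + w = (p*w + (171 + 9*(5 + w)²))*p + w = (171 + 9*(5 + w)² + p*w)*p + w = p*(171 + 9*(5 + w)² + p*w) + w = w + p*(171 + 9*(5 + w)² + p*w))
-H(125, 25) = -(25 + 25*125² + 9*125*(19 + (5 + 25)²)) = -(25 + 25*15625 + 9*125*(19 + 30²)) = -(25 + 390625 + 9*125*(19 + 900)) = -(25 + 390625 + 9*125*919) = -(25 + 390625 + 1033875) = -1*1424525 = -1424525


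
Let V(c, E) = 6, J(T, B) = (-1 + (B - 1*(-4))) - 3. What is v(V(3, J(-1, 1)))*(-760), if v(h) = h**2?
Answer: -27360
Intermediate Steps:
J(T, B) = B (J(T, B) = (-1 + (B + 4)) - 3 = (-1 + (4 + B)) - 3 = (3 + B) - 3 = B)
v(V(3, J(-1, 1)))*(-760) = 6**2*(-760) = 36*(-760) = -27360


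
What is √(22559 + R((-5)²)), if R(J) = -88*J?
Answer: √20359 ≈ 142.69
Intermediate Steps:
√(22559 + R((-5)²)) = √(22559 - 88*(-5)²) = √(22559 - 88*25) = √(22559 - 2200) = √20359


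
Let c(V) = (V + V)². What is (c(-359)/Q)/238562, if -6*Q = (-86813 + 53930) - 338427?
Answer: 257762/7381704685 ≈ 3.4919e-5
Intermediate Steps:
Q = 61885 (Q = -((-86813 + 53930) - 338427)/6 = -(-32883 - 338427)/6 = -⅙*(-371310) = 61885)
c(V) = 4*V² (c(V) = (2*V)² = 4*V²)
(c(-359)/Q)/238562 = ((4*(-359)²)/61885)/238562 = ((4*128881)*(1/61885))*(1/238562) = (515524*(1/61885))*(1/238562) = (515524/61885)*(1/238562) = 257762/7381704685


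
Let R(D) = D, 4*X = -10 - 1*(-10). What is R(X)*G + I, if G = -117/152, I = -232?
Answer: -232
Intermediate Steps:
X = 0 (X = (-10 - 1*(-10))/4 = (-10 + 10)/4 = (¼)*0 = 0)
G = -117/152 (G = -117*1/152 = -117/152 ≈ -0.76974)
R(X)*G + I = 0*(-117/152) - 232 = 0 - 232 = -232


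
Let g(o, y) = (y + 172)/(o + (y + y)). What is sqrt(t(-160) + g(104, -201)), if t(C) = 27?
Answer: 5*sqrt(96254)/298 ≈ 5.2055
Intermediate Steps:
g(o, y) = (172 + y)/(o + 2*y)
sqrt(t(-160) + g(104, -201)) = sqrt(27 + (172 - 201)/(104 + 2*(-201))) = sqrt(27 - 29/(104 - 402)) = sqrt(27 - 29/(-298)) = sqrt(27 - 1/298*(-29)) = sqrt(27 + 29/298) = sqrt(8075/298) = 5*sqrt(96254)/298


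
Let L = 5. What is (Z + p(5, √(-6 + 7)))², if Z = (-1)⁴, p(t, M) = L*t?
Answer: 676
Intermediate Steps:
p(t, M) = 5*t
Z = 1
(Z + p(5, √(-6 + 7)))² = (1 + 5*5)² = (1 + 25)² = 26² = 676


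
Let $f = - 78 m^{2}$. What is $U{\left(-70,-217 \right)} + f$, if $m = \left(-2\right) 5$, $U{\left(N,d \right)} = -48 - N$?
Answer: $-7778$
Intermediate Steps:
$m = -10$
$f = -7800$ ($f = - 78 \left(-10\right)^{2} = \left(-78\right) 100 = -7800$)
$U{\left(-70,-217 \right)} + f = \left(-48 - -70\right) - 7800 = \left(-48 + 70\right) - 7800 = 22 - 7800 = -7778$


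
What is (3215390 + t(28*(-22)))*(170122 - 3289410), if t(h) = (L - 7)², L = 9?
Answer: -10029739919472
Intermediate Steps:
t(h) = 4 (t(h) = (9 - 7)² = 2² = 4)
(3215390 + t(28*(-22)))*(170122 - 3289410) = (3215390 + 4)*(170122 - 3289410) = 3215394*(-3119288) = -10029739919472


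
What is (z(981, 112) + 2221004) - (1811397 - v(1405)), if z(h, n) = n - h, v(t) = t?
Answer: 410143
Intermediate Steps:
(z(981, 112) + 2221004) - (1811397 - v(1405)) = ((112 - 1*981) + 2221004) - (1811397 - 1*1405) = ((112 - 981) + 2221004) - (1811397 - 1405) = (-869 + 2221004) - 1*1809992 = 2220135 - 1809992 = 410143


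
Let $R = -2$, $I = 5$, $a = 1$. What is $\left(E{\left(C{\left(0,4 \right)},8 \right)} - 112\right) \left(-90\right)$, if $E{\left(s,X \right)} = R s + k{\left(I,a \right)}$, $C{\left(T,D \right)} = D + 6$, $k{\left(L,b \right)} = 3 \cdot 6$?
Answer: $10260$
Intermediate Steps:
$k{\left(L,b \right)} = 18$
$C{\left(T,D \right)} = 6 + D$
$E{\left(s,X \right)} = 18 - 2 s$ ($E{\left(s,X \right)} = - 2 s + 18 = 18 - 2 s$)
$\left(E{\left(C{\left(0,4 \right)},8 \right)} - 112\right) \left(-90\right) = \left(\left(18 - 2 \left(6 + 4\right)\right) - 112\right) \left(-90\right) = \left(\left(18 - 20\right) - 112\right) \left(-90\right) = \left(-2 - 112\right) \left(-90\right) = \left(-114\right) \left(-90\right) = 10260$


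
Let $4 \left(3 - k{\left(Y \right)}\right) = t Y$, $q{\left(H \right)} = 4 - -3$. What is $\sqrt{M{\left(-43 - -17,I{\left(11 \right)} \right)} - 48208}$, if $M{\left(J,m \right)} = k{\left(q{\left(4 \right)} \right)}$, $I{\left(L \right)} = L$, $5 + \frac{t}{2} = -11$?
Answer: $i \sqrt{48149} \approx 219.43 i$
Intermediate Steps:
$t = -32$ ($t = -10 + 2 \left(-11\right) = -10 - 22 = -32$)
$q{\left(H \right)} = 7$ ($q{\left(H \right)} = 4 + 3 = 7$)
$k{\left(Y \right)} = 3 + 8 Y$ ($k{\left(Y \right)} = 3 - \frac{\left(-32\right) Y}{4} = 3 + 8 Y$)
$M{\left(J,m \right)} = 59$ ($M{\left(J,m \right)} = 3 + 8 \cdot 7 = 3 + 56 = 59$)
$\sqrt{M{\left(-43 - -17,I{\left(11 \right)} \right)} - 48208} = \sqrt{59 - 48208} = \sqrt{-48149} = i \sqrt{48149}$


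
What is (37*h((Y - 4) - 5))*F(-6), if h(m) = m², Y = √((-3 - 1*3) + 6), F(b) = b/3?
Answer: -5994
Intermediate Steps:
F(b) = b/3 (F(b) = b*(⅓) = b/3)
Y = 0 (Y = √((-3 - 3) + 6) = √(-6 + 6) = √0 = 0)
(37*h((Y - 4) - 5))*F(-6) = (37*((0 - 4) - 5)²)*((⅓)*(-6)) = (37*(-4 - 5)²)*(-2) = (37*(-9)²)*(-2) = (37*81)*(-2) = 2997*(-2) = -5994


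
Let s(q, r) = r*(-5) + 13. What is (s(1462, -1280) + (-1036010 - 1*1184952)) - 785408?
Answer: -2999957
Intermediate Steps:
s(q, r) = 13 - 5*r (s(q, r) = -5*r + 13 = 13 - 5*r)
(s(1462, -1280) + (-1036010 - 1*1184952)) - 785408 = ((13 - 5*(-1280)) + (-1036010 - 1*1184952)) - 785408 = ((13 + 6400) + (-1036010 - 1184952)) - 785408 = (6413 - 2220962) - 785408 = -2214549 - 785408 = -2999957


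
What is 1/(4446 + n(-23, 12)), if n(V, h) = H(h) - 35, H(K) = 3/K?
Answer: 4/17645 ≈ 0.00022669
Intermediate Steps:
n(V, h) = -35 + 3/h (n(V, h) = 3/h - 35 = -35 + 3/h)
1/(4446 + n(-23, 12)) = 1/(4446 + (-35 + 3/12)) = 1/(4446 + (-35 + 3*(1/12))) = 1/(4446 + (-35 + ¼)) = 1/(4446 - 139/4) = 1/(17645/4) = 4/17645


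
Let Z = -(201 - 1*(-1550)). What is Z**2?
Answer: 3066001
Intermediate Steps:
Z = -1751 (Z = -(201 + 1550) = -1*1751 = -1751)
Z**2 = (-1751)**2 = 3066001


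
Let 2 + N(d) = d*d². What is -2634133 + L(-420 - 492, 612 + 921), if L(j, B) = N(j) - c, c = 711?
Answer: -761185374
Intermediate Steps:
N(d) = -2 + d³ (N(d) = -2 + d*d² = -2 + d³)
L(j, B) = -713 + j³ (L(j, B) = (-2 + j³) - 1*711 = (-2 + j³) - 711 = -713 + j³)
-2634133 + L(-420 - 492, 612 + 921) = -2634133 + (-713 + (-420 - 492)³) = -2634133 + (-713 + (-912)³) = -2634133 + (-713 - 758550528) = -2634133 - 758551241 = -761185374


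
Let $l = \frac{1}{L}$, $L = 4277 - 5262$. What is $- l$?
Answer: $\frac{1}{985} \approx 0.0010152$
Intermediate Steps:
$L = -985$ ($L = 4277 - 5262 = -985$)
$l = - \frac{1}{985}$ ($l = \frac{1}{-985} = - \frac{1}{985} \approx -0.0010152$)
$- l = \left(-1\right) \left(- \frac{1}{985}\right) = \frac{1}{985}$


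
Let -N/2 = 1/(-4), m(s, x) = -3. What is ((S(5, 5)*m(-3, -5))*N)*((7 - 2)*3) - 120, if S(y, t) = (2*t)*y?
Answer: -1245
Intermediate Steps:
S(y, t) = 2*t*y
N = ½ (N = -2/(-4) = -2*(-¼) = ½ ≈ 0.50000)
((S(5, 5)*m(-3, -5))*N)*((7 - 2)*3) - 120 = (((2*5*5)*(-3))*(½))*((7 - 2)*3) - 120 = ((50*(-3))*(½))*(5*3) - 120 = -150*½*15 - 120 = -75*15 - 120 = -1125 - 120 = -1245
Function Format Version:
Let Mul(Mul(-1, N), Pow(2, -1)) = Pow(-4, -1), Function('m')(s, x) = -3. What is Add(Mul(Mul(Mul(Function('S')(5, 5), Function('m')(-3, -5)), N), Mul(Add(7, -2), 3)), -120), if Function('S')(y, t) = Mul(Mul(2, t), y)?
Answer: -1245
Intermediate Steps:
Function('S')(y, t) = Mul(2, t, y)
N = Rational(1, 2) (N = Mul(-2, Pow(-4, -1)) = Mul(-2, Rational(-1, 4)) = Rational(1, 2) ≈ 0.50000)
Add(Mul(Mul(Mul(Function('S')(5, 5), Function('m')(-3, -5)), N), Mul(Add(7, -2), 3)), -120) = Add(Mul(Mul(Mul(Mul(2, 5, 5), -3), Rational(1, 2)), Mul(Add(7, -2), 3)), -120) = Add(Mul(Mul(Mul(50, -3), Rational(1, 2)), Mul(5, 3)), -120) = Add(Mul(Mul(-150, Rational(1, 2)), 15), -120) = Add(Mul(-75, 15), -120) = Add(-1125, -120) = -1245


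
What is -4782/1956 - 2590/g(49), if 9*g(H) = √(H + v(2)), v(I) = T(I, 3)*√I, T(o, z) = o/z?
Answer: -797/326 - 23310*√3/√(147 + 2*√2) ≈ -3300.9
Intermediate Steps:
v(I) = I^(3/2)/3 (v(I) = (I/3)*√I = I^(3/2)/3)
g(H) = √(H + 2*√2/3)/9 (g(H) = √(H + 2^(3/2)/3)/9 = √(H + (2*√2)/3)/9 = √(H + 2*√2/3)/9)
-4782/1956 - 2590/g(49) = -4782/1956 - 2590*27/√(6*√2 + 9*49) = -4782*1/1956 - 2590*27/√(6*√2 + 441) = -797/326 - 2590*27/√(441 + 6*√2) = -797/326 - 69930/√(441 + 6*√2)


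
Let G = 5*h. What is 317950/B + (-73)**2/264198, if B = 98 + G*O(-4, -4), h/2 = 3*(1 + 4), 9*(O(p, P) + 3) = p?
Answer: -62999642269/82958172 ≈ -759.41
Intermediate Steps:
O(p, P) = -3 + p/9
h = 30 (h = 2*(3*(1 + 4)) = 2*(3*5) = 2*15 = 30)
G = 150 (G = 5*30 = 150)
B = -1256/3 (B = 98 + 150*(-3 + (1/9)*(-4)) = 98 + 150*(-3 - 4/9) = 98 + 150*(-31/9) = 98 - 1550/3 = -1256/3 ≈ -418.67)
317950/B + (-73)**2/264198 = 317950/(-1256/3) + (-73)**2/264198 = 317950*(-3/1256) + 5329*(1/264198) = -476925/628 + 5329/264198 = -62999642269/82958172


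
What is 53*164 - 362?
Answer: 8330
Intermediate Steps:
53*164 - 362 = 8692 - 362 = 8330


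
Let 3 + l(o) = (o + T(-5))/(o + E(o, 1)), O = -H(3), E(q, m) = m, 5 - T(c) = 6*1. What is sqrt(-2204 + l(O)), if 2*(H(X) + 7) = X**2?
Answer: I*sqrt(108122)/7 ≈ 46.974*I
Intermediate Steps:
T(c) = -1 (T(c) = 5 - 6 = -1)
H(X) = -7 + X**2/2
O = 5/2 (O = -(-7 + (1/2)*3**2) = -(-7 + (1/2)*9) = -(-7 + 9/2) = -1*(-5/2) = 5/2 ≈ 2.5000)
l(o) = -3 + (-1 + o)/(1 + o) (l(o) = -3 + (o - 1)/(o + 1) = -3 + (-1 + o)/(1 + o))
sqrt(-2204 + l(O)) = sqrt(-2204 + 2*(-2 - 1*5/2)/(1 + 5/2)) = sqrt(-2204 + 2*(-2 - 5/2)/(7/2)) = sqrt(-2204 + 2*(2/7)*(-9/2)) = sqrt(-2204 - 18/7) = sqrt(-15446/7) = I*sqrt(108122)/7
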